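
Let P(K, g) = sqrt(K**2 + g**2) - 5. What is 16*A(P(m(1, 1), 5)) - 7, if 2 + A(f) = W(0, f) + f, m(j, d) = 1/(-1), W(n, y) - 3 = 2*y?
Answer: -231 + 48*sqrt(26) ≈ 13.753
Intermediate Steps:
W(n, y) = 3 + 2*y
m(j, d) = -1
P(K, g) = -5 + sqrt(K**2 + g**2)
A(f) = 1 + 3*f (A(f) = -2 + ((3 + 2*f) + f) = -2 + (3 + 3*f) = 1 + 3*f)
16*A(P(m(1, 1), 5)) - 7 = 16*(1 + 3*(-5 + sqrt((-1)**2 + 5**2))) - 7 = 16*(1 + 3*(-5 + sqrt(1 + 25))) - 7 = 16*(1 + 3*(-5 + sqrt(26))) - 7 = 16*(1 + (-15 + 3*sqrt(26))) - 7 = 16*(-14 + 3*sqrt(26)) - 7 = (-224 + 48*sqrt(26)) - 7 = -231 + 48*sqrt(26)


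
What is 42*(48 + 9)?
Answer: 2394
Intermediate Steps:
42*(48 + 9) = 42*57 = 2394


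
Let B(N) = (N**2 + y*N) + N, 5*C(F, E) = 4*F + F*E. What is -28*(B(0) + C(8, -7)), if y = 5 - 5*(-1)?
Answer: 672/5 ≈ 134.40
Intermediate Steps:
y = 10 (y = 5 + 5 = 10)
C(F, E) = 4*F/5 + E*F/5 (C(F, E) = (4*F + F*E)/5 = (4*F + E*F)/5 = 4*F/5 + E*F/5)
B(N) = N**2 + 11*N (B(N) = (N**2 + 10*N) + N = N**2 + 11*N)
-28*(B(0) + C(8, -7)) = -28*(0*(11 + 0) + (1/5)*8*(4 - 7)) = -28*(0*11 + (1/5)*8*(-3)) = -28*(0 - 24/5) = -28*(-24/5) = 672/5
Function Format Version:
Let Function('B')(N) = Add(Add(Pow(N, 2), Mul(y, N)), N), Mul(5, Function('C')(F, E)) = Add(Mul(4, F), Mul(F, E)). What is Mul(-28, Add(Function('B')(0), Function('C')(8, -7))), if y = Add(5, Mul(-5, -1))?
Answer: Rational(672, 5) ≈ 134.40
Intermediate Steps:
y = 10 (y = Add(5, 5) = 10)
Function('C')(F, E) = Add(Mul(Rational(4, 5), F), Mul(Rational(1, 5), E, F)) (Function('C')(F, E) = Mul(Rational(1, 5), Add(Mul(4, F), Mul(F, E))) = Mul(Rational(1, 5), Add(Mul(4, F), Mul(E, F))) = Add(Mul(Rational(4, 5), F), Mul(Rational(1, 5), E, F)))
Function('B')(N) = Add(Pow(N, 2), Mul(11, N)) (Function('B')(N) = Add(Add(Pow(N, 2), Mul(10, N)), N) = Add(Pow(N, 2), Mul(11, N)))
Mul(-28, Add(Function('B')(0), Function('C')(8, -7))) = Mul(-28, Add(Mul(0, Add(11, 0)), Mul(Rational(1, 5), 8, Add(4, -7)))) = Mul(-28, Add(Mul(0, 11), Mul(Rational(1, 5), 8, -3))) = Mul(-28, Add(0, Rational(-24, 5))) = Mul(-28, Rational(-24, 5)) = Rational(672, 5)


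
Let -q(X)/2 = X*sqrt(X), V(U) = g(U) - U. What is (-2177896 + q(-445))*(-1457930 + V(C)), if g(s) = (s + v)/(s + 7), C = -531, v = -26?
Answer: 415802009006006/131 - 339836050955*I*sqrt(445)/262 ≈ 3.1741e+12 - 2.7362e+10*I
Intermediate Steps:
g(s) = (-26 + s)/(7 + s) (g(s) = (s - 26)/(s + 7) = (-26 + s)/(7 + s))
V(U) = -U + (-26 + U)/(7 + U) (V(U) = (-26 + U)/(7 + U) - U = -U + (-26 + U)/(7 + U))
q(X) = -2*X**(3/2) (q(X) = -2*X*sqrt(X) = -2*X**(3/2))
(-2177896 + q(-445))*(-1457930 + V(C)) = (-2177896 - (-890)*I*sqrt(445))*(-1457930 + (-26 - 531 - 1*(-531)*(7 - 531))/(7 - 531)) = (-2177896 - (-890)*I*sqrt(445))*(-1457930 + (-26 - 531 - 1*(-531)*(-524))/(-524)) = (-2177896 + 890*I*sqrt(445))*(-1457930 - (-26 - 531 - 278244)/524) = (-2177896 + 890*I*sqrt(445))*(-1457930 - 1/524*(-278801)) = (-2177896 + 890*I*sqrt(445))*(-1457930 + 278801/524) = (-2177896 + 890*I*sqrt(445))*(-763676519/524) = 415802009006006/131 - 339836050955*I*sqrt(445)/262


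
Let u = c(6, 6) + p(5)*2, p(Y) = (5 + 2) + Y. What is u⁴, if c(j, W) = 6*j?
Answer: 12960000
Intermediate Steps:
p(Y) = 7 + Y
u = 60 (u = 6*6 + (7 + 5)*2 = 36 + 12*2 = 36 + 24 = 60)
u⁴ = 60⁴ = 12960000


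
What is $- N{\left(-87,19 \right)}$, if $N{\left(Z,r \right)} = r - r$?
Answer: $0$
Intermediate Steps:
$N{\left(Z,r \right)} = 0$
$- N{\left(-87,19 \right)} = \left(-1\right) 0 = 0$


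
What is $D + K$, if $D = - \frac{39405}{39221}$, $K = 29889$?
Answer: $\frac{1172237064}{39221} \approx 29888.0$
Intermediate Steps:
$D = - \frac{39405}{39221}$ ($D = \left(-39405\right) \frac{1}{39221} = - \frac{39405}{39221} \approx -1.0047$)
$D + K = - \frac{39405}{39221} + 29889 = \frac{1172237064}{39221}$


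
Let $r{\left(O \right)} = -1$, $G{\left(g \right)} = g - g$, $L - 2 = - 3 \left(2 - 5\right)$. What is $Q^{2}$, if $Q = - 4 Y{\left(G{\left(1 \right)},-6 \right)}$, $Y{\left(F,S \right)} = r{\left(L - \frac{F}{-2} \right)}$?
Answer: $16$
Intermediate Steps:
$L = 11$ ($L = 2 - 3 \left(2 - 5\right) = 2 - -9 = 2 + 9 = 11$)
$G{\left(g \right)} = 0$
$Y{\left(F,S \right)} = -1$
$Q = 4$ ($Q = \left(-4\right) \left(-1\right) = 4$)
$Q^{2} = 4^{2} = 16$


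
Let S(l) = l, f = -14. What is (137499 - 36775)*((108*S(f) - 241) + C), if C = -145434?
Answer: -14825263388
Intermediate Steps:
(137499 - 36775)*((108*S(f) - 241) + C) = (137499 - 36775)*((108*(-14) - 241) - 145434) = 100724*((-1512 - 241) - 145434) = 100724*(-1753 - 145434) = 100724*(-147187) = -14825263388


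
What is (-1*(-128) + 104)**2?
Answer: 53824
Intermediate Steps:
(-1*(-128) + 104)**2 = (128 + 104)**2 = 232**2 = 53824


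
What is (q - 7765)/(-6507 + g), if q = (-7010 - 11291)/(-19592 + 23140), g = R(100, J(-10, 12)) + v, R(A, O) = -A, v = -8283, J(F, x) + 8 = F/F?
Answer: 27568521/52829720 ≈ 0.52184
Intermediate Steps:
J(F, x) = -7 (J(F, x) = -8 + F/F = -8 + 1 = -7)
g = -8383 (g = -1*100 - 8283 = -100 - 8283 = -8383)
q = -18301/3548 ≈ -5.1581
(q - 7765)/(-6507 + g) = (-18301/3548 - 7765)/(-6507 - 8383) = -27568521/3548/(-14890) = -27568521/3548*(-1/14890) = 27568521/52829720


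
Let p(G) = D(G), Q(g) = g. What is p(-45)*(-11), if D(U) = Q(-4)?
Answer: 44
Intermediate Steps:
D(U) = -4
p(G) = -4
p(-45)*(-11) = -4*(-11) = 44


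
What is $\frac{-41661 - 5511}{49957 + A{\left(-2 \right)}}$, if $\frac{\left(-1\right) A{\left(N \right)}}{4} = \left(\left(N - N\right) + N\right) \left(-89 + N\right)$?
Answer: $- \frac{47172}{49229} \approx -0.95822$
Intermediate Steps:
$A{\left(N \right)} = - 4 N \left(-89 + N\right)$ ($A{\left(N \right)} = - 4 \left(\left(N - N\right) + N\right) \left(-89 + N\right) = - 4 \left(0 + N\right) \left(-89 + N\right) = - 4 N \left(-89 + N\right)$)
$\frac{-41661 - 5511}{49957 + A{\left(-2 \right)}} = \frac{-41661 - 5511}{49957 + 4 \left(-2\right) \left(89 - -2\right)} = - \frac{47172}{49957 + 4 \left(-2\right) \left(89 + 2\right)} = - \frac{47172}{49957 + 4 \left(-2\right) 91} = - \frac{47172}{49957 - 728} = - \frac{47172}{49229}$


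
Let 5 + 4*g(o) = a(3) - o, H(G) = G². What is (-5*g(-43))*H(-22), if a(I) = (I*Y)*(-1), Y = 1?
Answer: -21175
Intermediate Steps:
a(I) = -I (a(I) = (I*1)*(-1) = I*(-1) = -I)
g(o) = -2 - o/4 (g(o) = -5/4 + (-1*3 - o)/4 = -5/4 + (-3 - o)/4 = -5/4 + (-¾ - o/4) = -2 - o/4)
(-5*g(-43))*H(-22) = -5*(-2 - ¼*(-43))*(-22)² = -5*(-2 + 43/4)*484 = -5*35/4*484 = -175/4*484 = -21175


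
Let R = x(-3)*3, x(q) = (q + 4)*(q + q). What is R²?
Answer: 324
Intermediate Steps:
x(q) = 2*q*(4 + q) (x(q) = (4 + q)*(2*q) = 2*q*(4 + q))
R = -18 (R = (2*(-3)*(4 - 3))*3 = (2*(-3)*1)*3 = -6*3 = -18)
R² = (-18)² = 324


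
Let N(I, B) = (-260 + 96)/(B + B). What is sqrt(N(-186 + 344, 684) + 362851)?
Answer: sqrt(4715610038)/114 ≈ 602.37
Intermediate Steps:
N(I, B) = -82/B (N(I, B) = -164*1/(2*B) = -82/B)
sqrt(N(-186 + 344, 684) + 362851) = sqrt(-82/684 + 362851) = sqrt(-82*1/684 + 362851) = sqrt(-41/342 + 362851) = sqrt(124095001/342) = sqrt(4715610038)/114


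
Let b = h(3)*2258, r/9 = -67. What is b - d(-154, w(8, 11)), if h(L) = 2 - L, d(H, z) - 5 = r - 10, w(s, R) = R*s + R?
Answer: -1650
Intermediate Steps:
w(s, R) = R + R*s
r = -603 (r = 9*(-67) = -603)
d(H, z) = -608 (d(H, z) = 5 + (-603 - 10) = 5 - 613 = -608)
b = -2258 (b = (2 - 1*3)*2258 = (2 - 3)*2258 = -1*2258 = -2258)
b - d(-154, w(8, 11)) = -2258 - 1*(-608) = -2258 + 608 = -1650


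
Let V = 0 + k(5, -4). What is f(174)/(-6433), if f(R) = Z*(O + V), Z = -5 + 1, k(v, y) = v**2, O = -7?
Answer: 72/6433 ≈ 0.011192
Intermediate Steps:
Z = -4
V = 25 (V = 0 + 5**2 = 0 + 25 = 25)
f(R) = -72 (f(R) = -4*(-7 + 25) = -4*18 = -72)
f(174)/(-6433) = -72/(-6433) = -72*(-1/6433) = 72/6433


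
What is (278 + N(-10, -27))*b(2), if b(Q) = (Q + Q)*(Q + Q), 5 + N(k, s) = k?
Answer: 4208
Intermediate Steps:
N(k, s) = -5 + k
b(Q) = 4*Q² (b(Q) = (2*Q)*(2*Q) = 4*Q²)
(278 + N(-10, -27))*b(2) = (278 + (-5 - 10))*(4*2²) = (278 - 15)*(4*4) = 263*16 = 4208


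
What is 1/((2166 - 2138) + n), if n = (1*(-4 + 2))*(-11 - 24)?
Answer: 1/98 ≈ 0.010204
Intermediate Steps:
n = 70 (n = (1*(-2))*(-35) = -2*(-35) = 70)
1/((2166 - 2138) + n) = 1/((2166 - 2138) + 70) = 1/(28 + 70) = 1/98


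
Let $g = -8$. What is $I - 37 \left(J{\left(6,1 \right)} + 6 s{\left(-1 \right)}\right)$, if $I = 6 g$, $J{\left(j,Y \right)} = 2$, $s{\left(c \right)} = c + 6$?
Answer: $-1232$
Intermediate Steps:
$s{\left(c \right)} = 6 + c$
$I = -48$ ($I = 6 \left(-8\right) = -48$)
$I - 37 \left(J{\left(6,1 \right)} + 6 s{\left(-1 \right)}\right) = -48 - 37 \left(2 + 6 \left(6 - 1\right)\right) = -48 - 37 \left(2 + 6 \cdot 5\right) = -48 - 37 \left(2 + 30\right) = -48 - 1184 = -1232$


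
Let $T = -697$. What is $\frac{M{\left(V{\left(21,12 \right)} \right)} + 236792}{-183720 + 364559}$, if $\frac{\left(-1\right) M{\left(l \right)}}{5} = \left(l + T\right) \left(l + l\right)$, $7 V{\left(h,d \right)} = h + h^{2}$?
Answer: $\frac{653252}{180839} \approx 3.6123$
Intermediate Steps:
$V{\left(h,d \right)} = \frac{h}{7} + \frac{h^{2}}{7}$ ($V{\left(h,d \right)} = \frac{h + h^{2}}{7} = \frac{h}{7} + \frac{h^{2}}{7}$)
$M{\left(l \right)} = - 10 l \left(-697 + l\right)$ ($M{\left(l \right)} = - 5 \left(l - 697\right) \left(l + l\right) = - 5 \left(-697 + l\right) 2 l = - 5 \cdot 2 l \left(-697 + l\right) = - 10 l \left(-697 + l\right)$)
$\frac{M{\left(V{\left(21,12 \right)} \right)} + 236792}{-183720 + 364559} = \frac{10 \cdot \frac{1}{7} \cdot 21 \left(1 + 21\right) \left(697 - \frac{1}{7} \cdot 21 \left(1 + 21\right)\right) + 236792}{-183720 + 364559} = \frac{10 \cdot \frac{1}{7} \cdot 21 \cdot 22 \left(697 - \frac{1}{7} \cdot 21 \cdot 22\right) + 236792}{180839} = \left(10 \cdot 66 \left(697 - 66\right) + 236792\right) \frac{1}{180839} = \left(10 \cdot 66 \cdot 631 + 236792\right) \frac{1}{180839} = \left(416460 + 236792\right) \frac{1}{180839} = 653252 \cdot \frac{1}{180839} = \frac{653252}{180839}$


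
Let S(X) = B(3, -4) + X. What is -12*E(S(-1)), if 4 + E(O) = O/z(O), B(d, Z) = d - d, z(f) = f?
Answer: 36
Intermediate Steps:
B(d, Z) = 0
S(X) = X (S(X) = 0 + X = X)
E(O) = -3 (E(O) = -4 + O/O = -4 + 1 = -3)
-12*E(S(-1)) = -12*(-3) = 36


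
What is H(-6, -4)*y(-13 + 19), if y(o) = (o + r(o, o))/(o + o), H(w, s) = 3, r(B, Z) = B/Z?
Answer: 7/4 ≈ 1.7500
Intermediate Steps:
y(o) = (1 + o)/(2*o) (y(o) = (o + o/o)/(o + o) = (o + 1)/((2*o)) = (1 + o)*(1/(2*o)) = (1 + o)/(2*o))
H(-6, -4)*y(-13 + 19) = 3*((1 + (-13 + 19))/(2*(-13 + 19))) = 3*((½)*(1 + 6)/6) = 3*((½)*(⅙)*7) = 3*(7/12) = 7/4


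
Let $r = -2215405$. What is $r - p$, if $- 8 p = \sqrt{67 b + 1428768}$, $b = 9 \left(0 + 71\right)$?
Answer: $-2215405 + \frac{3 \sqrt{163509}}{8} \approx -2.2153 \cdot 10^{6}$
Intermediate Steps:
$b = 639$ ($b = 9 \cdot 71 = 639$)
$p = - \frac{3 \sqrt{163509}}{8}$ ($p = - \frac{\sqrt{67 \cdot 639 + 1428768}}{8} = - \frac{\sqrt{42813 + 1428768}}{8} = - \frac{\sqrt{1471581}}{8} = - \frac{3 \sqrt{163509}}{8} \approx -151.64$)
$r - p = -2215405 - - \frac{3 \sqrt{163509}}{8} = -2215405 + \frac{3 \sqrt{163509}}{8}$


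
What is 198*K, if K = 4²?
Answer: 3168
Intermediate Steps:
K = 16
198*K = 198*16 = 3168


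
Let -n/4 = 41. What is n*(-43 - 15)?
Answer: 9512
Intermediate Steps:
n = -164 (n = -4*41 = -164)
n*(-43 - 15) = -164*(-43 - 15) = -164*(-58) = 9512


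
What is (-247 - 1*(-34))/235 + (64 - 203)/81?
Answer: -49918/19035 ≈ -2.6224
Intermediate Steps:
(-247 - 1*(-34))/235 + (64 - 203)/81 = (-247 + 34)*(1/235) - 139*1/81 = -213*1/235 - 139/81 = -213/235 - 139/81 = -49918/19035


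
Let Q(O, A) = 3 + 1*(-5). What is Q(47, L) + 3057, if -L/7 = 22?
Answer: 3055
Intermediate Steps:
L = -154 (L = -7*22 = -154)
Q(O, A) = -2 (Q(O, A) = 3 - 5 = -2)
Q(47, L) + 3057 = -2 + 3057 = 3055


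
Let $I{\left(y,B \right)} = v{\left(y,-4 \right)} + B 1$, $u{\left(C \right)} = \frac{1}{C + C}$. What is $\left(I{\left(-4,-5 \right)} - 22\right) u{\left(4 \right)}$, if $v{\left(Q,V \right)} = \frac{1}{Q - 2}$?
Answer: $- \frac{163}{48} \approx -3.3958$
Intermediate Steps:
$v{\left(Q,V \right)} = \frac{1}{-2 + Q}$
$u{\left(C \right)} = \frac{1}{2 C}$
$I{\left(y,B \right)} = B + \frac{1}{-2 + y}$ ($I{\left(y,B \right)} = \frac{1}{-2 + y} + B 1 = \frac{1}{-2 + y} + B = B + \frac{1}{-2 + y}$)
$\left(I{\left(-4,-5 \right)} - 22\right) u{\left(4 \right)} = \left(\frac{1 - 5 \left(-2 - 4\right)}{-2 - 4} - 22\right) \frac{1}{2 \cdot 4} = \left(\frac{1 - -30}{-6} - 22\right) \frac{1}{2} \cdot \frac{1}{4} = \left(- \frac{1 + 30}{6} - 22\right) \frac{1}{8} = \left(\left(- \frac{1}{6}\right) 31 - 22\right) \frac{1}{8} = \left(- \frac{31}{6} - 22\right) \frac{1}{8} = \left(- \frac{163}{6}\right) \frac{1}{8} = - \frac{163}{48}$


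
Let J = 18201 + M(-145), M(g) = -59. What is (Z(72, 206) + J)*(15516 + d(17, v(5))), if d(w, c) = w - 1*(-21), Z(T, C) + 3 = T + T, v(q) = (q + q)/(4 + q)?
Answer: 284373782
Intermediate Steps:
J = 18142 (J = 18201 - 59 = 18142)
v(q) = 2*q/(4 + q) (v(q) = (2*q)/(4 + q) = 2*q/(4 + q))
Z(T, C) = -3 + 2*T (Z(T, C) = -3 + (T + T) = -3 + 2*T)
d(w, c) = 21 + w (d(w, c) = w + 21 = 21 + w)
(Z(72, 206) + J)*(15516 + d(17, v(5))) = ((-3 + 2*72) + 18142)*(15516 + (21 + 17)) = ((-3 + 144) + 18142)*(15516 + 38) = (141 + 18142)*15554 = 18283*15554 = 284373782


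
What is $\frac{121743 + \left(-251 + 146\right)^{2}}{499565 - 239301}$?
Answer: $\frac{16596}{32533} \approx 0.51013$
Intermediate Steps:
$\frac{121743 + \left(-251 + 146\right)^{2}}{499565 - 239301} = \frac{121743 + \left(-105\right)^{2}}{260264} = \left(121743 + 11025\right) \frac{1}{260264} = 132768 \cdot \frac{1}{260264} = \frac{16596}{32533}$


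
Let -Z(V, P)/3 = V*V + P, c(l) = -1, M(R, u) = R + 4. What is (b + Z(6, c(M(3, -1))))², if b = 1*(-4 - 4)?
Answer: 12769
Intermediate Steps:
M(R, u) = 4 + R
Z(V, P) = -3*P - 3*V² (Z(V, P) = -3*(V*V + P) = -3*(V² + P) = -3*(P + V²) = -3*P - 3*V²)
b = -8 (b = 1*(-8) = -8)
(b + Z(6, c(M(3, -1))))² = (-8 + (-3*(-1) - 3*6²))² = (-8 + (3 - 3*36))² = (-8 + (3 - 108))² = (-8 - 105)² = (-113)² = 12769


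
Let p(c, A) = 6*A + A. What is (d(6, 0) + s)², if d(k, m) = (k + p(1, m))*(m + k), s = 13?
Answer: 2401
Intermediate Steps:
p(c, A) = 7*A
d(k, m) = (k + m)*(k + 7*m) (d(k, m) = (k + 7*m)*(m + k) = (k + 7*m)*(k + m) = (k + m)*(k + 7*m))
(d(6, 0) + s)² = ((6² + 7*0² + 8*6*0) + 13)² = ((36 + 7*0 + 0) + 13)² = ((36 + 0 + 0) + 13)² = (36 + 13)² = 49² = 2401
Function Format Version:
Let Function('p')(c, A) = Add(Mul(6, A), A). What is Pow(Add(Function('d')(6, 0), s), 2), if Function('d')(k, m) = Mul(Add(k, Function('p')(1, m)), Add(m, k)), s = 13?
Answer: 2401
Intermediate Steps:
Function('p')(c, A) = Mul(7, A)
Function('d')(k, m) = Mul(Add(k, m), Add(k, Mul(7, m))) (Function('d')(k, m) = Mul(Add(k, Mul(7, m)), Add(m, k)) = Mul(Add(k, Mul(7, m)), Add(k, m)) = Mul(Add(k, m), Add(k, Mul(7, m))))
Pow(Add(Function('d')(6, 0), s), 2) = Pow(Add(Add(Pow(6, 2), Mul(7, Pow(0, 2)), Mul(8, 6, 0)), 13), 2) = Pow(Add(Add(36, Mul(7, 0), 0), 13), 2) = Pow(Add(Add(36, 0, 0), 13), 2) = Pow(Add(36, 13), 2) = Pow(49, 2) = 2401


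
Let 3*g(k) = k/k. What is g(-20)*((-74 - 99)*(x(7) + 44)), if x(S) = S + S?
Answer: -10034/3 ≈ -3344.7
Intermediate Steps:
x(S) = 2*S
g(k) = 1/3 (g(k) = (k/k)/3 = (1/3)*1 = 1/3)
g(-20)*((-74 - 99)*(x(7) + 44)) = ((-74 - 99)*(2*7 + 44))/3 = (-173*(14 + 44))/3 = (-173*58)/3 = (1/3)*(-10034) = -10034/3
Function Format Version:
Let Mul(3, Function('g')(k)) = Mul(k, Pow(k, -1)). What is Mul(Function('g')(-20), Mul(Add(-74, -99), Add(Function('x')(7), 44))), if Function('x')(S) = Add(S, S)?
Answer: Rational(-10034, 3) ≈ -3344.7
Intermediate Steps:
Function('x')(S) = Mul(2, S)
Function('g')(k) = Rational(1, 3) (Function('g')(k) = Mul(Rational(1, 3), Mul(k, Pow(k, -1))) = Mul(Rational(1, 3), 1) = Rational(1, 3))
Mul(Function('g')(-20), Mul(Add(-74, -99), Add(Function('x')(7), 44))) = Mul(Rational(1, 3), Mul(Add(-74, -99), Add(Mul(2, 7), 44))) = Mul(Rational(1, 3), Mul(-173, Add(14, 44))) = Mul(Rational(1, 3), Mul(-173, 58)) = Mul(Rational(1, 3), -10034) = Rational(-10034, 3)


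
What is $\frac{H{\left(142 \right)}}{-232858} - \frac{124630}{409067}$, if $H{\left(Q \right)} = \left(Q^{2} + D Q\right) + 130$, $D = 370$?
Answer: $- \frac{29407539209}{47627261743} \approx -0.61745$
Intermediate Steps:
$H{\left(Q \right)} = 130 + Q^{2} + 370 Q$ ($H{\left(Q \right)} = \left(Q^{2} + 370 Q\right) + 130 = 130 + Q^{2} + 370 Q$)
$\frac{H{\left(142 \right)}}{-232858} - \frac{124630}{409067} = \frac{130 + 142^{2} + 370 \cdot 142}{-232858} - \frac{124630}{409067} = \left(130 + 20164 + 52540\right) \left(- \frac{1}{232858}\right) - \frac{124630}{409067} = 72834 \left(- \frac{1}{232858}\right) - \frac{124630}{409067} = - \frac{36417}{116429} - \frac{124630}{409067} = - \frac{29407539209}{47627261743}$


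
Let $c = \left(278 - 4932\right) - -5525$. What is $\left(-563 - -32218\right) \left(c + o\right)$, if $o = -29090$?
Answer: $-893272445$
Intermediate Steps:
$c = 871$ ($c = \left(278 - 4932\right) + 5525 = -4654 + 5525 = 871$)
$\left(-563 - -32218\right) \left(c + o\right) = \left(-563 - -32218\right) \left(871 - 29090\right) = \left(-563 + 32218\right) \left(-28219\right) = 31655 \left(-28219\right) = -893272445$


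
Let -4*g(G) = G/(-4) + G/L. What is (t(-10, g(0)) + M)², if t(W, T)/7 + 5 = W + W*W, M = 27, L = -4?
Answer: 386884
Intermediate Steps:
g(G) = G/8 (g(G) = -(G/(-4) + G/(-4))/4 = -(G*(-¼) + G*(-¼))/4 = -(-G/4 - G/4)/4 = -(-1)*G/8 = G/8)
t(W, T) = -35 + 7*W + 7*W² (t(W, T) = -35 + 7*(W + W*W) = -35 + 7*(W + W²) = -35 + (7*W + 7*W²) = -35 + 7*W + 7*W²)
(t(-10, g(0)) + M)² = ((-35 + 7*(-10) + 7*(-10)²) + 27)² = ((-35 - 70 + 7*100) + 27)² = ((-35 - 70 + 700) + 27)² = (595 + 27)² = 622² = 386884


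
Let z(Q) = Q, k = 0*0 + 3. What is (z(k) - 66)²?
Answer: 3969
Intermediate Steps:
k = 3 (k = 0 + 3 = 3)
(z(k) - 66)² = (3 - 66)² = (-63)² = 3969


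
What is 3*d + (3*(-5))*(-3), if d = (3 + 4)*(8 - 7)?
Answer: 66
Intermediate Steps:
d = 7 (d = 7*1 = 7)
3*d + (3*(-5))*(-3) = 3*7 + (3*(-5))*(-3) = 21 - 15*(-3) = 21 + 45 = 66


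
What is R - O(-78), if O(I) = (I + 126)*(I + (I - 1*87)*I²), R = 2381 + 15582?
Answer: 48206987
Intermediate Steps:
R = 17963
O(I) = (126 + I)*(I + I²*(-87 + I)) (O(I) = (126 + I)*(I + (I - 87)*I²) = (126 + I)*(I + (-87 + I)*I²) = (126 + I)*(I + I²*(-87 + I)))
R - O(-78) = 17963 - (-78)*(126 + (-78)³ - 10961*(-78) + 39*(-78)²) = 17963 - (-78)*(126 - 474552 + 854958 + 39*6084) = 17963 - (-78)*(126 - 474552 + 854958 + 237276) = 17963 - (-78)*617808 = 17963 - 1*(-48189024) = 17963 + 48189024 = 48206987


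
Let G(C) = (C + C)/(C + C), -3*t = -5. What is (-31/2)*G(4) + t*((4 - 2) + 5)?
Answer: -23/6 ≈ -3.8333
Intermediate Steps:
t = 5/3 (t = -⅓*(-5) = 5/3 ≈ 1.6667)
G(C) = 1 (G(C) = (2*C)/((2*C)) = (2*C)*(1/(2*C)) = 1)
(-31/2)*G(4) + t*((4 - 2) + 5) = -31/2*1 + 5*((4 - 2) + 5)/3 = -31*½*1 + 5*(2 + 5)/3 = -31/2*1 + (5/3)*7 = -31/2 + 35/3 = -23/6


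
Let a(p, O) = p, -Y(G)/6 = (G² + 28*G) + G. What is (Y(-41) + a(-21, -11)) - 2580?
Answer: -5553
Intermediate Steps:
Y(G) = -174*G - 6*G² (Y(G) = -6*((G² + 28*G) + G) = -6*(G² + 29*G) = -174*G - 6*G²)
(Y(-41) + a(-21, -11)) - 2580 = (-6*(-41)*(29 - 41) - 21) - 2580 = (-6*(-41)*(-12) - 21) - 2580 = (-2952 - 21) - 2580 = -2973 - 2580 = -5553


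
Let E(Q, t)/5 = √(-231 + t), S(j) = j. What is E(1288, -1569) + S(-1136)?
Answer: -1136 + 150*I*√2 ≈ -1136.0 + 212.13*I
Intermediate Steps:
E(Q, t) = 5*√(-231 + t)
E(1288, -1569) + S(-1136) = 5*√(-231 - 1569) - 1136 = 5*√(-1800) - 1136 = 5*(30*I*√2) - 1136 = 150*I*√2 - 1136 = -1136 + 150*I*√2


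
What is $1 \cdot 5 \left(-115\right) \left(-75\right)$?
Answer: $43125$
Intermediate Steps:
$1 \cdot 5 \left(-115\right) \left(-75\right) = 5 \left(-115\right) \left(-75\right) = \left(-575\right) \left(-75\right) = 43125$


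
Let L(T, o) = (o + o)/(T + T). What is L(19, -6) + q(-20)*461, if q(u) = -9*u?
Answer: 1576614/19 ≈ 82980.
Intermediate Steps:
L(T, o) = o/T (L(T, o) = (2*o)/((2*T)) = (2*o)*(1/(2*T)) = o/T)
L(19, -6) + q(-20)*461 = -6/19 - 9*(-20)*461 = -6*1/19 + 180*461 = -6/19 + 82980 = 1576614/19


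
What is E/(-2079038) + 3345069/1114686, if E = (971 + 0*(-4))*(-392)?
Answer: 1229801787529/386245758678 ≈ 3.1840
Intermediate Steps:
E = -380632 (E = (971 + 0)*(-392) = 971*(-392) = -380632)
E/(-2079038) + 3345069/1114686 = -380632/(-2079038) + 3345069/1114686 = -380632*(-1/2079038) + 3345069*(1/1114686) = 190316/1039519 + 1115023/371562 = 1229801787529/386245758678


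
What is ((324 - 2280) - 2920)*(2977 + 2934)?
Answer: -28822036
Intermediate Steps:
((324 - 2280) - 2920)*(2977 + 2934) = (-1956 - 2920)*5911 = -4876*5911 = -28822036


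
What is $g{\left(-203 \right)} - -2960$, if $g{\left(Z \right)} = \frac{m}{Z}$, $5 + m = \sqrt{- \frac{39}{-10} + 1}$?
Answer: $\frac{600885}{203} - \frac{\sqrt{10}}{290} \approx 2960.0$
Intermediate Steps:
$m = -5 + \frac{7 \sqrt{10}}{10}$ ($m = -5 + \sqrt{- \frac{39}{-10} + 1} = -5 + \sqrt{\left(-39\right) \left(- \frac{1}{10}\right) + 1} = -5 + \sqrt{\frac{39}{10} + 1} = -5 + \sqrt{\frac{49}{10}} = -5 + \frac{7 \sqrt{10}}{10} \approx -2.7864$)
$g{\left(Z \right)} = \frac{-5 + \frac{7 \sqrt{10}}{10}}{Z}$
$g{\left(-203 \right)} - -2960 = \frac{-50 + 7 \sqrt{10}}{10 \left(-203\right)} - -2960 = \frac{1}{10} \left(- \frac{1}{203}\right) \left(-50 + 7 \sqrt{10}\right) + 2960 = \left(\frac{5}{203} - \frac{\sqrt{10}}{290}\right) + 2960 = \frac{600885}{203} - \frac{\sqrt{10}}{290}$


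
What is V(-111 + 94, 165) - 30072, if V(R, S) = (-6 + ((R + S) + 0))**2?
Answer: -9908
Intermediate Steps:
V(R, S) = (-6 + R + S)**2 (V(R, S) = (-6 + (R + S))**2 = (-6 + R + S)**2)
V(-111 + 94, 165) - 30072 = (-6 + (-111 + 94) + 165)**2 - 30072 = (-6 - 17 + 165)**2 - 30072 = 142**2 - 30072 = 20164 - 30072 = -9908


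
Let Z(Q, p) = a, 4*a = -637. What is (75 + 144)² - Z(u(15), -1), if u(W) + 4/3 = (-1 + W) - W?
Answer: 192481/4 ≈ 48120.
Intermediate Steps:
u(W) = -7/3 (u(W) = -4/3 + ((-1 + W) - W) = -4/3 - 1 = -7/3)
a = -637/4 (a = (¼)*(-637) = -637/4 ≈ -159.25)
Z(Q, p) = -637/4
(75 + 144)² - Z(u(15), -1) = (75 + 144)² - 1*(-637/4) = 219² + 637/4 = 47961 + 637/4 = 192481/4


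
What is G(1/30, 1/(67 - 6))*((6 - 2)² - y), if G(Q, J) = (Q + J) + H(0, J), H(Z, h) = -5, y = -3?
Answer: -172121/1830 ≈ -94.055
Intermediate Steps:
G(Q, J) = -5 + J + Q (G(Q, J) = (Q + J) - 5 = (J + Q) - 5 = -5 + J + Q)
G(1/30, 1/(67 - 6))*((6 - 2)² - y) = (-5 + 1/(67 - 6) + 1/30)*((6 - 2)² - 1*(-3)) = (-5 + 1/61 + 1/30)*(4² + 3) = (-5 + 1/61 + 1/30)*(16 + 3) = -9059/1830*19 = -172121/1830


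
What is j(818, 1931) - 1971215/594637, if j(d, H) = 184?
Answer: 107441993/594637 ≈ 180.69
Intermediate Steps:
j(818, 1931) - 1971215/594637 = 184 - 1971215/594637 = 107441993/594637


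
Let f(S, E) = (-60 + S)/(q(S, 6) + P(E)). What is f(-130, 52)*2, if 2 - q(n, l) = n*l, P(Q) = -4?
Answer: -190/389 ≈ -0.48843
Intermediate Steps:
q(n, l) = 2 - l*n (q(n, l) = 2 - n*l = 2 - l*n)
f(S, E) = (-60 + S)/(-2 - 6*S) (f(S, E) = (-60 + S)/((2 - 1*6*S) - 4) = (-60 + S)/((2 - 6*S) - 4) = (-60 + S)/(-2 - 6*S))
f(-130, 52)*2 = ((60 - 1*(-130))/(2*(1 + 3*(-130))))*2 = ((60 + 130)/(2*(1 - 390)))*2 = ((½)*190/(-389))*2 = ((½)*(-1/389)*190)*2 = -95/389*2 = -190/389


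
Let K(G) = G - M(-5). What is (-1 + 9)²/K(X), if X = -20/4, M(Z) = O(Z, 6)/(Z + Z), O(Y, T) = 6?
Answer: -160/11 ≈ -14.545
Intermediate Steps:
M(Z) = 3/Z (M(Z) = 6/(Z + Z) = 6/((2*Z)) = 6*(1/(2*Z)) = 3/Z)
X = -5 (X = -20*¼ = -5)
K(G) = ⅗ + G (K(G) = G - 3/(-5) = G - 3*(-1)/5 = G - 1*(-⅗) = G + ⅗ = ⅗ + G)
(-1 + 9)²/K(X) = (-1 + 9)²/(⅗ - 5) = 8²/(-22/5) = 64*(-5/22) = -160/11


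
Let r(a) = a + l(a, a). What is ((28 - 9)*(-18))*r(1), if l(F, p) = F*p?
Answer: -684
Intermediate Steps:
r(a) = a + a² (r(a) = a + a*a = a + a²)
((28 - 9)*(-18))*r(1) = ((28 - 9)*(-18))*(1*(1 + 1)) = (19*(-18))*(1*2) = -342*2 = -684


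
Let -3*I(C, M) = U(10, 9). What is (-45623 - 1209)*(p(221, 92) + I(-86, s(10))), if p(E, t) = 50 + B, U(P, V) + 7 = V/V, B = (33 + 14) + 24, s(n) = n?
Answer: -5760336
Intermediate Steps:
B = 71 (B = 47 + 24 = 71)
U(P, V) = -6 (U(P, V) = -7 + V/V = -7 + 1 = -6)
I(C, M) = 2 (I(C, M) = -⅓*(-6) = 2)
p(E, t) = 121 (p(E, t) = 50 + 71 = 121)
(-45623 - 1209)*(p(221, 92) + I(-86, s(10))) = (-45623 - 1209)*(121 + 2) = -46832*123 = -5760336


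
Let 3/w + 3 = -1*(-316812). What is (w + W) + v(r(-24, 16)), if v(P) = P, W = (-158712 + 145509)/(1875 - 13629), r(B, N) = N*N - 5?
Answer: 34772217925/137917518 ≈ 252.12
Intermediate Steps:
r(B, N) = -5 + N² (r(B, N) = N² - 5 = -5 + N²)
W = 1467/1306 (W = -13203/(-11754) = -13203*(-1/11754) = 1467/1306 ≈ 1.1233)
w = 1/105603 (w = 3/(-3 - 1*(-316812)) = 3/(-3 + 316812) = 3/316809 = 3*(1/316809) = 1/105603 ≈ 9.4694e-6)
(w + W) + v(r(-24, 16)) = (1/105603 + 1467/1306) + (-5 + 16²) = 154920907/137917518 + (-5 + 256) = 154920907/137917518 + 251 = 34772217925/137917518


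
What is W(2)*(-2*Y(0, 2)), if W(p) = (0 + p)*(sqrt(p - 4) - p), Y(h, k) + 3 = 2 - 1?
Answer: -16 + 8*I*sqrt(2) ≈ -16.0 + 11.314*I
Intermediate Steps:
Y(h, k) = -2 (Y(h, k) = -3 + (2 - 1) = -3 + 1 = -2)
W(p) = p*(sqrt(-4 + p) - p)
W(2)*(-2*Y(0, 2)) = (2*(sqrt(-4 + 2) - 1*2))*(-2*(-2)) = (2*(sqrt(-2) - 2))*4 = (2*(I*sqrt(2) - 2))*4 = (2*(-2 + I*sqrt(2)))*4 = (-4 + 2*I*sqrt(2))*4 = -16 + 8*I*sqrt(2)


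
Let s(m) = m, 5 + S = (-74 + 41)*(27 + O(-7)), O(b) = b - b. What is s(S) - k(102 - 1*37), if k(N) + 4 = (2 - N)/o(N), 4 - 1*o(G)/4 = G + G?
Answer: -7137/8 ≈ -892.13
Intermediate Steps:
O(b) = 0
o(G) = 16 - 8*G (o(G) = 16 - 4*(G + G) = 16 - 8*G)
S = -896 (S = -5 + (-74 + 41)*(27 + 0) = -5 - 33*27 = -5 - 891 = -896)
k(N) = -4 + (2 - N)/(16 - 8*N)
s(S) - k(102 - 1*37) = -896 - 1*(-31/8) = -896 + 31/8 = -7137/8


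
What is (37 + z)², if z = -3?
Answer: 1156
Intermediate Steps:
(37 + z)² = (37 - 3)² = 34² = 1156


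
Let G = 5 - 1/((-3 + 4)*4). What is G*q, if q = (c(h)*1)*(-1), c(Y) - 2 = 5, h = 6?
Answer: -133/4 ≈ -33.250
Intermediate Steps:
c(Y) = 7 (c(Y) = 2 + 5 = 7)
q = -7 (q = (7*1)*(-1) = 7*(-1) = -7)
G = 19/4 (G = 5 - 1/(1*4) = 5 - 1/4 = 5 - 1*¼ = 5 - ¼ = 19/4 ≈ 4.7500)
G*q = (19/4)*(-7) = -133/4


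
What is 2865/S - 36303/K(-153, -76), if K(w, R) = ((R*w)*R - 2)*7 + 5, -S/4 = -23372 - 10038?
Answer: 1504981583/55114071480 ≈ 0.027307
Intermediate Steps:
S = 133640 (S = -4*(-23372 - 10038) = -4*(-33410) = 133640)
K(w, R) = -9 + 7*w*R² (K(w, R) = (w*R² - 2)*7 + 5 = (-2 + w*R²)*7 + 5 = (-14 + 7*w*R²) + 5 = -9 + 7*w*R²)
2865/S - 36303/K(-153, -76) = 2865/133640 - 36303/(-9 + 7*(-153)*(-76)²) = 2865*(1/133640) - 36303/(-9 + 7*(-153)*5776) = 573/26728 - 36303/(-9 - 6186096) = 573/26728 - 36303/(-6186105) = 573/26728 - 36303*(-1/6186105) = 573/26728 + 12101/2062035 = 1504981583/55114071480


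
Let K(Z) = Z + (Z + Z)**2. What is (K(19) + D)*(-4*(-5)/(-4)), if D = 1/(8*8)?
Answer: -468165/64 ≈ -7315.1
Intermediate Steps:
K(Z) = Z + 4*Z**2 (K(Z) = Z + (2*Z)**2 = Z + 4*Z**2)
D = 1/64 ≈ 0.015625
(K(19) + D)*(-4*(-5)/(-4)) = (19*(1 + 4*19) + 1/64)*(-4*(-5)/(-4)) = (19*(1 + 76) + 1/64)*(20*(-1/4)) = (19*77 + 1/64)*(-5) = (1463 + 1/64)*(-5) = (93633/64)*(-5) = -468165/64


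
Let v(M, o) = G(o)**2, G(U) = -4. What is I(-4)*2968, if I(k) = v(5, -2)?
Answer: 47488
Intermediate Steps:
v(M, o) = 16 (v(M, o) = (-4)**2 = 16)
I(k) = 16
I(-4)*2968 = 16*2968 = 47488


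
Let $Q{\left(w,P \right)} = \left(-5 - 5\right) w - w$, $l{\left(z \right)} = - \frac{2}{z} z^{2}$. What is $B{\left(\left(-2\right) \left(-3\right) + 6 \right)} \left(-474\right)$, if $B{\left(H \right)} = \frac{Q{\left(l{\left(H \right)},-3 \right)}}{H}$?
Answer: $-10428$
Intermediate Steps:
$l{\left(z \right)} = - 2 z$
$Q{\left(w,P \right)} = - 11 w$ ($Q{\left(w,P \right)} = - 10 w - w = - 11 w$)
$B{\left(H \right)} = 22$ ($B{\left(H \right)} = \frac{\left(-11\right) \left(- 2 H\right)}{H} = \frac{22 H}{H} = 22$)
$B{\left(\left(-2\right) \left(-3\right) + 6 \right)} \left(-474\right) = 22 \left(-474\right) = -10428$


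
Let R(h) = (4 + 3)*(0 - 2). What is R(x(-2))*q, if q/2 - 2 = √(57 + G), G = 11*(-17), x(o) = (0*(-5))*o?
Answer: -56 - 28*I*√130 ≈ -56.0 - 319.25*I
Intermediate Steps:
x(o) = 0 (x(o) = 0*o = 0)
R(h) = -14 (R(h) = 7*(-2) = -14)
G = -187
q = 4 + 2*I*√130 (q = 4 + 2*√(57 - 187) = 4 + 2*√(-130) = 4 + 2*(I*√130) = 4 + 2*I*√130 ≈ 4.0 + 22.803*I)
R(x(-2))*q = -14*(4 + 2*I*√130) = -56 - 28*I*√130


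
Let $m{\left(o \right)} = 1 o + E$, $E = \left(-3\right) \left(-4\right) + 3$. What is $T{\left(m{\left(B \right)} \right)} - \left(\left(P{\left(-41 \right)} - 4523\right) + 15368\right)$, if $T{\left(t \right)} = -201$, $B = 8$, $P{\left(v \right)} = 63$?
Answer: $-11109$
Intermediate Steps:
$E = 15$ ($E = 12 + 3 = 15$)
$m{\left(o \right)} = 15 + o$ ($m{\left(o \right)} = 1 o + 15 = o + 15 = 15 + o$)
$T{\left(m{\left(B \right)} \right)} - \left(\left(P{\left(-41 \right)} - 4523\right) + 15368\right) = -201 - \left(\left(63 - 4523\right) + 15368\right) = -201 - \left(-4460 + 15368\right) = -201 - 10908 = -11109$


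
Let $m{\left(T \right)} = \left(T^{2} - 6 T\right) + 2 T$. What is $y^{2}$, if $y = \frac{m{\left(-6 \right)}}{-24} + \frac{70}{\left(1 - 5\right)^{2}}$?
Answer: $\frac{225}{64} \approx 3.5156$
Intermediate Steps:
$m{\left(T \right)} = T^{2} - 4 T$
$y = \frac{15}{8}$ ($y = \frac{\left(-6\right) \left(-4 - 6\right)}{-24} + \frac{70}{\left(1 - 5\right)^{2}} = \left(-6\right) \left(-10\right) \left(- \frac{1}{24}\right) + \frac{70}{\left(-4\right)^{2}} = 60 \left(- \frac{1}{24}\right) + \frac{70}{16} = - \frac{5}{2} + 70 \cdot \frac{1}{16} = - \frac{5}{2} + \frac{35}{8} = \frac{15}{8} \approx 1.875$)
$y^{2} = \left(\frac{15}{8}\right)^{2} = \frac{225}{64}$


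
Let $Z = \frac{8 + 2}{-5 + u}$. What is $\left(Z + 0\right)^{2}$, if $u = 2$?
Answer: $\frac{100}{9} \approx 11.111$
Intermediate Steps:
$Z = - \frac{10}{3}$ ($Z = \frac{8 + 2}{-5 + 2} = \frac{10}{-3} = 10 \left(- \frac{1}{3}\right) = - \frac{10}{3} \approx -3.3333$)
$\left(Z + 0\right)^{2} = \left(- \frac{10}{3} + 0\right)^{2} = \left(- \frac{10}{3}\right)^{2} = \frac{100}{9}$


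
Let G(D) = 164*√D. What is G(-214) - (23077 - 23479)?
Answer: 402 + 164*I*√214 ≈ 402.0 + 2399.1*I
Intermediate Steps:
G(-214) - (23077 - 23479) = 164*√(-214) - (23077 - 23479) = 164*(I*√214) - 1*(-402) = 164*I*√214 + 402 = 402 + 164*I*√214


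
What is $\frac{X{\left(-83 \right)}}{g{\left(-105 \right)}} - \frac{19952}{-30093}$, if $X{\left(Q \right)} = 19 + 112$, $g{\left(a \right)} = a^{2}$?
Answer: $\frac{10662523}{15798825} \approx 0.67489$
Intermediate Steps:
$X{\left(Q \right)} = 131$
$\frac{X{\left(-83 \right)}}{g{\left(-105 \right)}} - \frac{19952}{-30093} = \frac{131}{\left(-105\right)^{2}} - \frac{19952}{-30093} = \frac{131}{11025} - - \frac{19952}{30093} = 131 \cdot \frac{1}{11025} + \frac{19952}{30093} = \frac{131}{11025} + \frac{19952}{30093} = \frac{10662523}{15798825}$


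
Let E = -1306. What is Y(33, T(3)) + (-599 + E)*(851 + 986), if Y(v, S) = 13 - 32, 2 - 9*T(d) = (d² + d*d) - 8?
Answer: -3499504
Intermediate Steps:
T(d) = 10/9 - 2*d²/9 (T(d) = 2/9 - ((d² + d*d) - 8)/9 = 2/9 - ((d² + d²) - 8)/9 = 2/9 - (2*d² - 8)/9 = 2/9 - (-8 + 2*d²)/9 = 2/9 + (8/9 - 2*d²/9) = 10/9 - 2*d²/9)
Y(v, S) = -19
Y(33, T(3)) + (-599 + E)*(851 + 986) = -19 + (-599 - 1306)*(851 + 986) = -19 - 1905*1837 = -19 - 3499485 = -3499504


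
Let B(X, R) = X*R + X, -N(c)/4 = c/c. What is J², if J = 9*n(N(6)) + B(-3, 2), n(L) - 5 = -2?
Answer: 324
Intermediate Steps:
N(c) = -4 (N(c) = -4*c/c = -4*1 = -4)
B(X, R) = X + R*X (B(X, R) = R*X + X = X + R*X)
n(L) = 3 (n(L) = 5 - 2 = 3)
J = 18 (J = 9*3 - 3*(1 + 2) = 27 - 3*3 = 27 - 9 = 18)
J² = 18² = 324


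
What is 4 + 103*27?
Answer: 2785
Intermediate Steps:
4 + 103*27 = 4 + 2781 = 2785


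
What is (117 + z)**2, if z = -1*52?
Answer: 4225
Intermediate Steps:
z = -52
(117 + z)**2 = (117 - 52)**2 = 65**2 = 4225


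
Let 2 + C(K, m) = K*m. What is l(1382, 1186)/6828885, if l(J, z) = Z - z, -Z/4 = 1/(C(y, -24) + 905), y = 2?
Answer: -144862/834099525 ≈ -0.00017367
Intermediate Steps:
C(K, m) = -2 + K*m
Z = -4/855 (Z = -4/((-2 + 2*(-24)) + 905) = -4/((-2 - 48) + 905) = -4/(-50 + 905) = -4/855 ≈ -0.0046784)
l(J, z) = -4/855 - z
l(1382, 1186)/6828885 = (-4/855 - 1*1186)/6828885 = (-4/855 - 1186)*(1/6828885) = -1014034/855*1/6828885 = -144862/834099525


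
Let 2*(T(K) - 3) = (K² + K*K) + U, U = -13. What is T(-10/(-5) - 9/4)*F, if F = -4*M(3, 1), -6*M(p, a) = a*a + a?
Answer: -55/12 ≈ -4.5833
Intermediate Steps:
M(p, a) = -a/6 - a²/6 (M(p, a) = -(a*a + a)/6 = -(a² + a)/6 = -(a + a²)/6 = -a/6 - a²/6)
T(K) = -7/2 + K² (T(K) = 3 + ((K² + K*K) - 13)/2 = 3 + ((K² + K²) - 13)/2 = 3 + (2*K² - 13)/2 = 3 + (-13 + 2*K²)/2 = 3 + (-13/2 + K²) = -7/2 + K²)
F = 4/3 (F = -(-2)*(1 + 1)/3 = -(-2)*2/3 = -4*(-⅓) = 4/3 ≈ 1.3333)
T(-10/(-5) - 9/4)*F = (-7/2 + (-10/(-5) - 9/4)²)*(4/3) = (-7/2 + (-10*(-⅕) - 9*¼)²)*(4/3) = (-7/2 + (2 - 9/4)²)*(4/3) = (-7/2 + (-¼)²)*(4/3) = (-7/2 + 1/16)*(4/3) = -55/16*4/3 = -55/12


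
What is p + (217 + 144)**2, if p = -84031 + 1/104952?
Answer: 4858228081/104952 ≈ 46290.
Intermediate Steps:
p = -8819221511/104952 (p = -84031 + 1/104952 = -8819221511/104952 ≈ -84031.)
p + (217 + 144)**2 = -8819221511/104952 + (217 + 144)**2 = -8819221511/104952 + 361**2 = -8819221511/104952 + 130321 = 4858228081/104952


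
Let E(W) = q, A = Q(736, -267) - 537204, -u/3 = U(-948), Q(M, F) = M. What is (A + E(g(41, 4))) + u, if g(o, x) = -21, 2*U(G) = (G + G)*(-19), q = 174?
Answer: -590330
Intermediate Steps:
U(G) = -19*G (U(G) = ((G + G)*(-19))/2 = ((2*G)*(-19))/2 = (-38*G)/2 = -19*G)
u = -54036 (u = -(-57)*(-948) = -3*18012 = -54036)
A = -536468 (A = 736 - 537204 = -536468)
E(W) = 174
(A + E(g(41, 4))) + u = (-536468 + 174) - 54036 = -536294 - 54036 = -590330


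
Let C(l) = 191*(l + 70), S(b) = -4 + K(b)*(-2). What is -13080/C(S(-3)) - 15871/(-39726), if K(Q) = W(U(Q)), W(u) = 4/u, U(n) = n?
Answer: -467193937/781529598 ≈ -0.59779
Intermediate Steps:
K(Q) = 4/Q
S(b) = -4 - 8/b (S(b) = -4 + (4/b)*(-2) = -4 - 8/b)
C(l) = 13370 + 191*l (C(l) = 191*(70 + l) = 13370 + 191*l)
-13080/C(S(-3)) - 15871/(-39726) = -13080/(13370 + 191*(-4 - 8/(-3))) - 15871/(-39726) = -13080/(13370 + 191*(-4 - 8*(-⅓))) - 15871*(-1/39726) = -13080/(13370 + 191*(-4 + 8/3)) + 15871/39726 = -13080/(13370 + 191*(-4/3)) + 15871/39726 = -13080/(13370 - 764/3) + 15871/39726 = -13080/39346/3 + 15871/39726 = -13080*3/39346 + 15871/39726 = -19620/19673 + 15871/39726 = -467193937/781529598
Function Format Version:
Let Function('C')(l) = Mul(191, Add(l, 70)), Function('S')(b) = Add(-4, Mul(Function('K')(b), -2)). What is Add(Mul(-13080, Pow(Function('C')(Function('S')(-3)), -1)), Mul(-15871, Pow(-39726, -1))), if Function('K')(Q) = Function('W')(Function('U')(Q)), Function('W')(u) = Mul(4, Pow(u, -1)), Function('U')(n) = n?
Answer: Rational(-467193937, 781529598) ≈ -0.59779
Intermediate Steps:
Function('K')(Q) = Mul(4, Pow(Q, -1))
Function('S')(b) = Add(-4, Mul(-8, Pow(b, -1))) (Function('S')(b) = Add(-4, Mul(Mul(4, Pow(b, -1)), -2)) = Add(-4, Mul(-8, Pow(b, -1))))
Function('C')(l) = Add(13370, Mul(191, l)) (Function('C')(l) = Mul(191, Add(70, l)) = Add(13370, Mul(191, l)))
Add(Mul(-13080, Pow(Function('C')(Function('S')(-3)), -1)), Mul(-15871, Pow(-39726, -1))) = Add(Mul(-13080, Pow(Add(13370, Mul(191, Add(-4, Mul(-8, Pow(-3, -1))))), -1)), Mul(-15871, Pow(-39726, -1))) = Add(Mul(-13080, Pow(Add(13370, Mul(191, Add(-4, Mul(-8, Rational(-1, 3))))), -1)), Mul(-15871, Rational(-1, 39726))) = Add(Mul(-13080, Pow(Add(13370, Mul(191, Add(-4, Rational(8, 3)))), -1)), Rational(15871, 39726)) = Add(Mul(-13080, Pow(Add(13370, Mul(191, Rational(-4, 3))), -1)), Rational(15871, 39726)) = Add(Mul(-13080, Pow(Add(13370, Rational(-764, 3)), -1)), Rational(15871, 39726)) = Add(Mul(-13080, Pow(Rational(39346, 3), -1)), Rational(15871, 39726)) = Add(Mul(-13080, Rational(3, 39346)), Rational(15871, 39726)) = Add(Rational(-19620, 19673), Rational(15871, 39726)) = Rational(-467193937, 781529598)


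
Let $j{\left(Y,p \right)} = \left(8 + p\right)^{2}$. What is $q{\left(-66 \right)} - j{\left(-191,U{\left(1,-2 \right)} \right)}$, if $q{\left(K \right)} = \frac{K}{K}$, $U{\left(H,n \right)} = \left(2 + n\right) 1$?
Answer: $-63$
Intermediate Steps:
$U{\left(H,n \right)} = 2 + n$
$q{\left(K \right)} = 1$
$q{\left(-66 \right)} - j{\left(-191,U{\left(1,-2 \right)} \right)} = 1 - \left(8 + \left(2 - 2\right)\right)^{2} = 1 - \left(8 + 0\right)^{2} = 1 - 8^{2} = 1 - 64 = -63$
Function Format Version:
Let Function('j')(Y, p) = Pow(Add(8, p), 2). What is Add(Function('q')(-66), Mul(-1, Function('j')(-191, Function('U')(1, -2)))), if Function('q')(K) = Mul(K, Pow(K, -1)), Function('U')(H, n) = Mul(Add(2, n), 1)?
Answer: -63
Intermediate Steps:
Function('U')(H, n) = Add(2, n)
Function('q')(K) = 1
Add(Function('q')(-66), Mul(-1, Function('j')(-191, Function('U')(1, -2)))) = Add(1, Mul(-1, Pow(Add(8, Add(2, -2)), 2))) = Add(1, Mul(-1, Pow(Add(8, 0), 2))) = Add(1, Mul(-1, Pow(8, 2))) = Add(1, Mul(-1, 64)) = Add(1, -64) = -63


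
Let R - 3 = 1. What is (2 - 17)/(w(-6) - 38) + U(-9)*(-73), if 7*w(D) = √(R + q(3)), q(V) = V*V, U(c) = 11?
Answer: -18926233/23581 + 35*√13/23581 ≈ -802.60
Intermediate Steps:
R = 4 (R = 3 + 1 = 4)
q(V) = V²
w(D) = √13/7 (w(D) = √(4 + 3²)/7 = √(4 + 9)/7 = √13/7)
(2 - 17)/(w(-6) - 38) + U(-9)*(-73) = (2 - 17)/(√13/7 - 38) + 11*(-73) = -15/(-38 + √13/7) - 803 = -803 - 15/(-38 + √13/7)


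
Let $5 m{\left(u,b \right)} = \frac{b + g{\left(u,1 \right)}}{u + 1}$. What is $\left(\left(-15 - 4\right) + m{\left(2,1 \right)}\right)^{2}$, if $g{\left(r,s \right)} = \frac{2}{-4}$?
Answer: $\frac{323761}{900} \approx 359.73$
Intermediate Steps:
$g{\left(r,s \right)} = - \frac{1}{2}$ ($g{\left(r,s \right)} = 2 \left(- \frac{1}{4}\right) = - \frac{1}{2}$)
$m{\left(u,b \right)} = \frac{- \frac{1}{2} + b}{5 \left(1 + u\right)}$ ($m{\left(u,b \right)} = \frac{\left(b - \frac{1}{2}\right) \frac{1}{u + 1}}{5} = \frac{\left(- \frac{1}{2} + b\right) \frac{1}{1 + u}}{5} = \frac{\frac{1}{1 + u} \left(- \frac{1}{2} + b\right)}{5} = \frac{- \frac{1}{2} + b}{5 \left(1 + u\right)}$)
$\left(\left(-15 - 4\right) + m{\left(2,1 \right)}\right)^{2} = \left(\left(-15 - 4\right) + \frac{-1 + 2 \cdot 1}{10 \left(1 + 2\right)}\right)^{2} = \left(-19 + \frac{-1 + 2}{10 \cdot 3}\right)^{2} = \left(-19 + \frac{1}{10} \cdot \frac{1}{3} \cdot 1\right)^{2} = \left(-19 + \frac{1}{30}\right)^{2} = \left(- \frac{569}{30}\right)^{2} = \frac{323761}{900}$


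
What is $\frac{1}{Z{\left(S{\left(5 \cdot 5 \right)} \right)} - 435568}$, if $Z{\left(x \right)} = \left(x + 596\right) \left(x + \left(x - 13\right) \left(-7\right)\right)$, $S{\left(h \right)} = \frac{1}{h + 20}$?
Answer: $- \frac{675}{257451377} \approx -2.6219 \cdot 10^{-6}$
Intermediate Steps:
$S{\left(h \right)} = \frac{1}{20 + h}$
$Z{\left(x \right)} = \left(91 - 6 x\right) \left(596 + x\right)$ ($Z{\left(x \right)} = \left(596 + x\right) \left(x + \left(-13 + x\right) \left(-7\right)\right) = \left(596 + x\right) \left(x - \left(-91 + 7 x\right)\right) = \left(596 + x\right) \left(91 - 6 x\right) = \left(91 - 6 x\right) \left(596 + x\right)$)
$\frac{1}{Z{\left(S{\left(5 \cdot 5 \right)} \right)} - 435568} = \frac{1}{\left(54236 - \frac{3485}{20 + 5 \cdot 5} - 6 \left(\frac{1}{20 + 5 \cdot 5}\right)^{2}\right) - 435568} = \frac{1}{\left(54236 - \frac{3485}{20 + 25} - 6 \left(\frac{1}{20 + 25}\right)^{2}\right) - 435568} = \frac{1}{\left(54236 - \frac{3485}{45} - 6 \left(\frac{1}{45}\right)^{2}\right) - 435568} = \frac{1}{\left(54236 - \frac{697}{9} - \frac{6}{2025}\right) - 435568} = \frac{1}{\left(54236 - \frac{697}{9} - \frac{2}{675}\right) - 435568} = \frac{1}{\frac{36557023}{675} - 435568} = \frac{1}{- \frac{257451377}{675}} = - \frac{675}{257451377}$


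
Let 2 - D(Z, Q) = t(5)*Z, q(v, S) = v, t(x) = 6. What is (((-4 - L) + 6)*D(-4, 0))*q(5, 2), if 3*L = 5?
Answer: 130/3 ≈ 43.333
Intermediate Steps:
L = 5/3 (L = (1/3)*5 = 5/3 ≈ 1.6667)
D(Z, Q) = 2 - 6*Z
(((-4 - L) + 6)*D(-4, 0))*q(5, 2) = (((-4 - 1*5/3) + 6)*(2 - 6*(-4)))*5 = (((-4 - 5/3) + 6)*(2 + 24))*5 = ((-17/3 + 6)*26)*5 = ((1/3)*26)*5 = (26/3)*5 = 130/3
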